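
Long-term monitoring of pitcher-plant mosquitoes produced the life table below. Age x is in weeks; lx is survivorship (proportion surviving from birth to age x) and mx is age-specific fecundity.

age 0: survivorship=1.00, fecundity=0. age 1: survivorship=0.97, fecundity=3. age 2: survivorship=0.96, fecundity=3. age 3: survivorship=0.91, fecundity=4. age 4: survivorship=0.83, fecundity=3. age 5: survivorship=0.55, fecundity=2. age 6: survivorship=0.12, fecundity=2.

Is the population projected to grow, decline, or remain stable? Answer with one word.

growing

R0 = Σ lx·mx = 0 + 2.91 + 2.88 + 3.64 + 2.49 + 1.1 + 0.24 = 13.26
R0 > 1, so the population is growing.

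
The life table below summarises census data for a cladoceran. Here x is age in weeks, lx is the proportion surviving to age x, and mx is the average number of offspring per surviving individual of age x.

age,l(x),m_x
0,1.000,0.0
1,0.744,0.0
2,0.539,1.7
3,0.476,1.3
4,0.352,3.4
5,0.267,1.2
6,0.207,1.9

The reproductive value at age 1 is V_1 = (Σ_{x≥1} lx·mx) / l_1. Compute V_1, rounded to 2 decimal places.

4.63

lx·mx for x ≥ 1: 0, 0.9163, 0.6188, 1.1968, 0.3204, 0.3933 → sum = 3.4456
V_1 = 3.4456 / l_1 = 3.4456 / 0.744 = 4.631183… → 4.63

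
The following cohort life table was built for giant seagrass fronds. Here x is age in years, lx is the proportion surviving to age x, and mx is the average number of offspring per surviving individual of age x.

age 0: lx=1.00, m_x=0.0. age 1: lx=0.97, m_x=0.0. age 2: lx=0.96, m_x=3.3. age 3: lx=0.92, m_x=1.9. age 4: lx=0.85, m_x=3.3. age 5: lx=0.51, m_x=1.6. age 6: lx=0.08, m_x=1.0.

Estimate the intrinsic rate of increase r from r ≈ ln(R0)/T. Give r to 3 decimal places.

R0 = Σ lx·mx = 0 + 0 + 3.168 + 1.748 + 2.805 + 0.816 + 0.08 = 8.617
Σ x·lx·mx = 27.36; T = 27.36/8.617 = 3.17512…
r ≈ ln(R0)/T = ln(8.617)/3.17512… = 0.67832… → 0.678

0.678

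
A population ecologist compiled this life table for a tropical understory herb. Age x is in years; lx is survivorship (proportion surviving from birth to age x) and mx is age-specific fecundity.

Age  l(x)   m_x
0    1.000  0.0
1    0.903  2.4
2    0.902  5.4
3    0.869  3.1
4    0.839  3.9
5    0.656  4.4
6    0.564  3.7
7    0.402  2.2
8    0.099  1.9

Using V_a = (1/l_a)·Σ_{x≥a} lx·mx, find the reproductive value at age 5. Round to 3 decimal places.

lx·mx for x ≥ 5: 2.8864, 2.0868, 0.8844, 0.1881 → sum = 6.0457
V_5 = 6.0457 / l_5 = 6.0457 / 0.656 = 9.216006… → 9.216

9.216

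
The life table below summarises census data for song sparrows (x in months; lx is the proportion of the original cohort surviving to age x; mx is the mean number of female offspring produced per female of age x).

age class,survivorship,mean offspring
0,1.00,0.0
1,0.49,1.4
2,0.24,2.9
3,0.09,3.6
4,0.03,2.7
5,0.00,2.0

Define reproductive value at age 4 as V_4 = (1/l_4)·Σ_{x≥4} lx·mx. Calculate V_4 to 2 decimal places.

2.70

lx·mx for x ≥ 4: 0.081, 0 → sum = 0.081
V_4 = 0.081 / l_4 = 0.081 / 0.03 = 2.7 → 2.70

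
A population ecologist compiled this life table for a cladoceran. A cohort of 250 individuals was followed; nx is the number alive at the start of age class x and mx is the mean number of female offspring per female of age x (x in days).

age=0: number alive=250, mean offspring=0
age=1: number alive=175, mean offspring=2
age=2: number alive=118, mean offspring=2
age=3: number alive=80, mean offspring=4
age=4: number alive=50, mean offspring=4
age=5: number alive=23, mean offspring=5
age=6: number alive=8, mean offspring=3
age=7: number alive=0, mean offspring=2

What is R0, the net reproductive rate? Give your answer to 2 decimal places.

lx = nx/n0 = nx/250: 1, 0.7, 0.472, 0.32, 0.2, 0.092, 0.032, 0
lx·mx by age: 0, 1.4, 0.944, 1.28, 0.8, 0.46, 0.096, 0
R0 = Σ lx·mx = 4.98 → 4.98

4.98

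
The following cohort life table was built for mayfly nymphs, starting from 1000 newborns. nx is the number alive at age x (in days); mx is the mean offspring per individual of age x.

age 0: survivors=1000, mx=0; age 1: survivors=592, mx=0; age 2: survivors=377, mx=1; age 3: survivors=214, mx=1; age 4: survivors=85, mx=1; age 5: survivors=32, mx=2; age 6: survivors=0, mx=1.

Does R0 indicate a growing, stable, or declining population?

lx = nx/n0 = nx/1000: 1, 0.592, 0.377, 0.214, 0.085, 0.032, 0
R0 = Σ lx·mx = 0 + 0 + 0.377 + 0.214 + 0.085 + 0.064 + 0 = 0.74
R0 < 1, so the population is declining.

declining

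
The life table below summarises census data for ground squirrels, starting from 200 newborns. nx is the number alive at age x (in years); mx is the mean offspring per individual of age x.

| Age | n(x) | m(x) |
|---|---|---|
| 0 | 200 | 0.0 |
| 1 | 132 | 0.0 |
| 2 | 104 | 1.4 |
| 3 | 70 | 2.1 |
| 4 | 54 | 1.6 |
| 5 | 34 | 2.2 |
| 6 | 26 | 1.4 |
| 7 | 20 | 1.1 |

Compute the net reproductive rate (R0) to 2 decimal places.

2.56

lx = nx/n0 = nx/200: 1, 0.66, 0.52, 0.35, 0.27, 0.17, 0.13, 0.1
lx·mx by age: 0, 0, 0.728, 0.735, 0.432, 0.374, 0.182, 0.11
R0 = Σ lx·mx = 2.561 → 2.56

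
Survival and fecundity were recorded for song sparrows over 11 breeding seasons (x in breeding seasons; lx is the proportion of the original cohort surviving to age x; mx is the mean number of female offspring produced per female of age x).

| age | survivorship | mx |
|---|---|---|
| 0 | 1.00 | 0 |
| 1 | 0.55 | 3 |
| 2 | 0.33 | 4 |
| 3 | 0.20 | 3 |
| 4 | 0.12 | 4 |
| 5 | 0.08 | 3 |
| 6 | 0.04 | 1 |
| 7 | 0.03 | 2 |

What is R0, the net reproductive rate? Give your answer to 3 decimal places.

4.390

lx·mx by age: 0, 1.65, 1.32, 0.6, 0.48, 0.24, 0.04, 0.06
R0 = Σ lx·mx = 4.39 → 4.390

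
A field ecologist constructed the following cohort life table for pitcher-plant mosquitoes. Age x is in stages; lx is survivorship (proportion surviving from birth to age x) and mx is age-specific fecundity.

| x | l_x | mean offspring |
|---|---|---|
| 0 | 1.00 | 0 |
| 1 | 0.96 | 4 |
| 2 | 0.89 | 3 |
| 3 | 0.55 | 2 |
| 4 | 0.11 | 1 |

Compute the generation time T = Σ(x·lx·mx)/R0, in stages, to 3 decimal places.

1.674

lx·mx: 0, 3.84, 2.67, 1.1, 0.11 → R0 = 7.72
x·lx·mx: 0, 3.84, 5.34, 3.3, 0.44 → Σ = 12.92
T = 12.92 / 7.72 = 1.673575… → 1.674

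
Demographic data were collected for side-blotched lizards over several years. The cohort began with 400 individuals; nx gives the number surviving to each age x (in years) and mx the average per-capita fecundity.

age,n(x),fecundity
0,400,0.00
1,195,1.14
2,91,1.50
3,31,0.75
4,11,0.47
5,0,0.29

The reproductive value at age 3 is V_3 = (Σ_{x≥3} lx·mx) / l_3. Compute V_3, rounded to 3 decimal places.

0.917

lx = nx/n0 = nx/400: 1, 0.4875, 0.2275, 0.0775, 0.0275, 0
lx·mx for x ≥ 3: 0.058125, 0.012925, 0 → sum = 0.07105
V_3 = 0.07105 / l_3 = 0.07105 / 0.0775 = 0.916774… → 0.917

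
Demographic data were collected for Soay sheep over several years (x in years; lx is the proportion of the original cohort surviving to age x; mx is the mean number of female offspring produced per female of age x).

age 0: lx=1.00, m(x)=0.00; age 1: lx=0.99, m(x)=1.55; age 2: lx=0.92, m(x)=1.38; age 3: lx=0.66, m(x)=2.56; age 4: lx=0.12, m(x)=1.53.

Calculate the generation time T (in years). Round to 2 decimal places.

2.11

lx·mx: 0, 1.5345, 1.2696, 1.6896, 0.1836 → R0 = 4.6773
x·lx·mx: 0, 1.5345, 2.5392, 5.0688, 0.7344 → Σ = 9.8769
T = 9.8769 / 4.6773 = 2.111667… → 2.11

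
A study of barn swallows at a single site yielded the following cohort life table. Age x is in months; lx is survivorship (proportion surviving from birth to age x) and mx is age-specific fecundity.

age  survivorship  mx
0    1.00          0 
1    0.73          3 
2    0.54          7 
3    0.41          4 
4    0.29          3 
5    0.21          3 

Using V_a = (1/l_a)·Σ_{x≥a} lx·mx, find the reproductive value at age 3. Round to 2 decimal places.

lx·mx for x ≥ 3: 1.64, 0.87, 0.63 → sum = 3.14
V_3 = 3.14 / l_3 = 3.14 / 0.41 = 7.658537… → 7.66

7.66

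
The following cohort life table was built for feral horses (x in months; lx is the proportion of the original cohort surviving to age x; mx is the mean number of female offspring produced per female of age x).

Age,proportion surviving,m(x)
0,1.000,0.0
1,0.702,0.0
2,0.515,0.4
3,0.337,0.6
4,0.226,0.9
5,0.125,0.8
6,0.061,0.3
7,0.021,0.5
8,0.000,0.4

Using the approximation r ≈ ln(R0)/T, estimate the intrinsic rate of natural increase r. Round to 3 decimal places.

R0 = Σ lx·mx = 0 + 0 + 0.206 + 0.2022 + 0.2034 + 0.1 + 0.0183 + 0.0105 + 0 = 0.7404
Σ x·lx·mx = 2.5155; T = 2.5155/0.7404 = 3.39749…
r ≈ ln(R0)/T = ln(0.7404)/3.39749… = -0.08847… → -0.088

-0.088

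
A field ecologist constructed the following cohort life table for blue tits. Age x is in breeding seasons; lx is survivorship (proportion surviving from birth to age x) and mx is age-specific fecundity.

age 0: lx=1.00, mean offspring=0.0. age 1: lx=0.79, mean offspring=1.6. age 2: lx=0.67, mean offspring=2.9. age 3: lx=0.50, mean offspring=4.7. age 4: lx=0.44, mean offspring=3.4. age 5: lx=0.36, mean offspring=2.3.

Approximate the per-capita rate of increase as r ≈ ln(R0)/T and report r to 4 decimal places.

R0 = Σ lx·mx = 0 + 1.264 + 1.943 + 2.35 + 1.496 + 0.828 = 7.881
Σ x·lx·mx = 22.324; T = 22.324/7.881 = 2.83264…
r ≈ ln(R0)/T = ln(7.881)/2.83264… = 0.728811… → 0.7288

0.7288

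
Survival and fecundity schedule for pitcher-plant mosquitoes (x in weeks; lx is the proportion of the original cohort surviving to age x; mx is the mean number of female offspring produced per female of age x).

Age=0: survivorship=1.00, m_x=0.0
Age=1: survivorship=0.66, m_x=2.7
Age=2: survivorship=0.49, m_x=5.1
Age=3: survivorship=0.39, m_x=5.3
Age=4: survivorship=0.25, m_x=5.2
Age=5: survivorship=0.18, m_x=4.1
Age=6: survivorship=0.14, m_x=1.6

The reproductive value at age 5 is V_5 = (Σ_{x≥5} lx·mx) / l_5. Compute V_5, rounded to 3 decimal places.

5.344

lx·mx for x ≥ 5: 0.738, 0.224 → sum = 0.962
V_5 = 0.962 / l_5 = 0.962 / 0.18 = 5.344444… → 5.344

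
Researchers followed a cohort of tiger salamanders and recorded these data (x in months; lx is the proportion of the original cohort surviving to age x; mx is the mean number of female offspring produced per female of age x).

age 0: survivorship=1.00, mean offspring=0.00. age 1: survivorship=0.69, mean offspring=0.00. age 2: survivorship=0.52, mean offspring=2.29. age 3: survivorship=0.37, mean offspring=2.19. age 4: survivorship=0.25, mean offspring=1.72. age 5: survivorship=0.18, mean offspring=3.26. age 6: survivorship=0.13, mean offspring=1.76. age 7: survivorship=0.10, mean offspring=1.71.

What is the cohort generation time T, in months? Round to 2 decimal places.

lx·mx: 0, 0, 1.1908, 0.8103, 0.43, 0.5868, 0.2288, 0.171 → R0 = 3.4177
x·lx·mx: 0, 0, 2.3816, 2.4309, 1.72, 2.934, 1.3728, 1.197 → Σ = 12.0363
T = 12.0363 / 3.4177 = 3.521754… → 3.52

3.52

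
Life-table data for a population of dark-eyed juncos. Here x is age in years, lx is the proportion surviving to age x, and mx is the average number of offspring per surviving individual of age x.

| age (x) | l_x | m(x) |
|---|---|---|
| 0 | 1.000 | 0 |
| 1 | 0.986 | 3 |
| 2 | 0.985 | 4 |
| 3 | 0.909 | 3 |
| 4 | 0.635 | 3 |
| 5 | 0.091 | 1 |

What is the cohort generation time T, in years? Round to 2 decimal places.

2.33

lx·mx: 0, 2.958, 3.94, 2.727, 1.905, 0.091 → R0 = 11.621
x·lx·mx: 0, 2.958, 7.88, 8.181, 7.62, 0.455 → Σ = 27.094
T = 27.094 / 11.621 = 2.331469… → 2.33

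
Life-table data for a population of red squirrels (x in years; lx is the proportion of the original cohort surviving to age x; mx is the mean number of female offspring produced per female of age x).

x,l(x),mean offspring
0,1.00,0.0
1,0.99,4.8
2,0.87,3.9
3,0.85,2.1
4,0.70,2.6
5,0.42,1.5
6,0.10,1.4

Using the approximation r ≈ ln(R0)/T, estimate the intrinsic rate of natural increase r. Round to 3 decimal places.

R0 = Σ lx·mx = 0 + 4.752 + 3.393 + 1.785 + 1.82 + 0.63 + 0.14 = 12.52
Σ x·lx·mx = 28.163; T = 28.163/12.52 = 2.24944…
r ≈ ln(R0)/T = ln(12.52)/2.24944… = 1.12354… → 1.124

1.124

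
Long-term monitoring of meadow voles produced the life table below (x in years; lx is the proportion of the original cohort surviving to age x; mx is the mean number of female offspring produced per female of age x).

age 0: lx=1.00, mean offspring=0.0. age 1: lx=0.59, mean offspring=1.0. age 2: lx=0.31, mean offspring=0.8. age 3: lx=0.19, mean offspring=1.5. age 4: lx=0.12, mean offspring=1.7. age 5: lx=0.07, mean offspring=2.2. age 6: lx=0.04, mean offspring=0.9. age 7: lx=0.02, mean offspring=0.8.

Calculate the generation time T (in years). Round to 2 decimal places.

2.51

lx·mx: 0, 0.59, 0.248, 0.285, 0.204, 0.154, 0.036, 0.016 → R0 = 1.533
x·lx·mx: 0, 0.59, 0.496, 0.855, 0.816, 0.77, 0.216, 0.112 → Σ = 3.855
T = 3.855 / 1.533 = 2.514677… → 2.51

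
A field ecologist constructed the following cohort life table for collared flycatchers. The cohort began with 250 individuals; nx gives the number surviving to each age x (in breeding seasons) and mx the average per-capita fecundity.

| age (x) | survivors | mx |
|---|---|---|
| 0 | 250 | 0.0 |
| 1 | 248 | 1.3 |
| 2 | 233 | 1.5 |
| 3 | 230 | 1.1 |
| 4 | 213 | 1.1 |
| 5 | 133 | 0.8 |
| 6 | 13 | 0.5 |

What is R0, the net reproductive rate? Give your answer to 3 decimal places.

5.088

lx = nx/n0 = nx/250: 1, 0.992, 0.932, 0.92, 0.852, 0.532, 0.052
lx·mx by age: 0, 1.2896, 1.398, 1.012, 0.9372, 0.4256, 0.026
R0 = Σ lx·mx = 5.0884 → 5.088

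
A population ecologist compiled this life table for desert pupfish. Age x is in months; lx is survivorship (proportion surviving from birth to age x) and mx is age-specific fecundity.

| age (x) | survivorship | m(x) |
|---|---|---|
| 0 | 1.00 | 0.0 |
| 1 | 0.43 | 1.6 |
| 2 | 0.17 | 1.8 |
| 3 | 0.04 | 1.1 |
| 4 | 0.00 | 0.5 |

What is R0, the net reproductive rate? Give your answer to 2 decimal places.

lx·mx by age: 0, 0.688, 0.306, 0.044, 0
R0 = Σ lx·mx = 1.038 → 1.04

1.04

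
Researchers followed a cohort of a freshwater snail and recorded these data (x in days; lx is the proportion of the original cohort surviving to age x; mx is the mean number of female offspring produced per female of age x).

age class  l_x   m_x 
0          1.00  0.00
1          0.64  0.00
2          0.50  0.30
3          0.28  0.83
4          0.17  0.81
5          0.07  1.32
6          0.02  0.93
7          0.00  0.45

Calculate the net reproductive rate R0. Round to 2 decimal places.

lx·mx by age: 0, 0, 0.15, 0.2324, 0.1377, 0.0924, 0.0186, 0
R0 = Σ lx·mx = 0.6311 → 0.63

0.63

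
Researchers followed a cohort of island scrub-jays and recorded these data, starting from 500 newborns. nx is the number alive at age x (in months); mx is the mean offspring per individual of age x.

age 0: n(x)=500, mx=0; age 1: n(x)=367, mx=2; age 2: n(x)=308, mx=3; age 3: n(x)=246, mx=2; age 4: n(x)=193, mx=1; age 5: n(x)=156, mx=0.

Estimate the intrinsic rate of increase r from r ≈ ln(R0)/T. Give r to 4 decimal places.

0.7493

lx = nx/n0 = nx/500: 1, 0.734, 0.616, 0.492, 0.386, 0.312
R0 = Σ lx·mx = 0 + 1.468 + 1.848 + 0.984 + 0.386 + 0 = 4.686
Σ x·lx·mx = 9.66; T = 9.66/4.686 = 2.06146…
r ≈ ln(R0)/T = ln(4.686)/2.06146… = 0.749265… → 0.7493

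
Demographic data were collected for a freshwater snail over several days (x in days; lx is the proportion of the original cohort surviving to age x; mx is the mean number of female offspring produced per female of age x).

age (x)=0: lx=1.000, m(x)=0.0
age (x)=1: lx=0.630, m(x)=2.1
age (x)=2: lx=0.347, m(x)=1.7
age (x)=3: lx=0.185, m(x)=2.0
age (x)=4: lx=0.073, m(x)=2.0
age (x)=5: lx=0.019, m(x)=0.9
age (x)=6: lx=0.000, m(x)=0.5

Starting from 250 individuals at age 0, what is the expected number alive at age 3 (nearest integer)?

46

Expected survivors = N0 · l_3 = 250 × 0.185 = 46.25 → 46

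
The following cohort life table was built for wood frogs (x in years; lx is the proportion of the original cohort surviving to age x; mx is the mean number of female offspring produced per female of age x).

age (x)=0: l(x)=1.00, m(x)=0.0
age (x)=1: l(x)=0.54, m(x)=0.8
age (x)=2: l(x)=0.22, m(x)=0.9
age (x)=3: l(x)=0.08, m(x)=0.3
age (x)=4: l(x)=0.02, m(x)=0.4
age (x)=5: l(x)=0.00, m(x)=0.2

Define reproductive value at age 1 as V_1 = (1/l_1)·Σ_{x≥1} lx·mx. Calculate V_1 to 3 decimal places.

lx·mx for x ≥ 1: 0.432, 0.198, 0.024, 0.008, 0 → sum = 0.662
V_1 = 0.662 / l_1 = 0.662 / 0.54 = 1.225926… → 1.226

1.226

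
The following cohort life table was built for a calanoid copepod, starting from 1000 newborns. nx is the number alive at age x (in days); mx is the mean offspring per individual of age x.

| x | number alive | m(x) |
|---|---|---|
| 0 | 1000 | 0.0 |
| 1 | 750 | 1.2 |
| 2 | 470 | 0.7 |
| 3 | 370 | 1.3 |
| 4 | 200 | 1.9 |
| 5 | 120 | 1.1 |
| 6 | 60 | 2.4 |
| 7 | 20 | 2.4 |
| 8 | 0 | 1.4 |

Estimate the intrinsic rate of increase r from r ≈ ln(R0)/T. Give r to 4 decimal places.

lx = nx/n0 = nx/1000: 1, 0.75, 0.47, 0.37, 0.2, 0.12, 0.06, 0.02, 0
R0 = Σ lx·mx = 0 + 0.9 + 0.329 + 0.481 + 0.38 + 0.132 + 0.144 + 0.048 + 0 = 2.414
Σ x·lx·mx = 6.381; T = 6.381/2.414 = 2.64333…
r ≈ ln(R0)/T = ln(2.414)/2.64333… = 0.3334… → 0.3334

0.3334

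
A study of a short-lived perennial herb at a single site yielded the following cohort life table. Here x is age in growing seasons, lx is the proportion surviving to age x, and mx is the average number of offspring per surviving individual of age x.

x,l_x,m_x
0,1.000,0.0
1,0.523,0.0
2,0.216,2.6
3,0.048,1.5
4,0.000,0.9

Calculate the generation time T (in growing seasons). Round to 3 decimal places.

lx·mx: 0, 0, 0.5616, 0.072, 0 → R0 = 0.6336
x·lx·mx: 0, 0, 1.1232, 0.216, 0 → Σ = 1.3392
T = 1.3392 / 0.6336 = 2.113636… → 2.114

2.114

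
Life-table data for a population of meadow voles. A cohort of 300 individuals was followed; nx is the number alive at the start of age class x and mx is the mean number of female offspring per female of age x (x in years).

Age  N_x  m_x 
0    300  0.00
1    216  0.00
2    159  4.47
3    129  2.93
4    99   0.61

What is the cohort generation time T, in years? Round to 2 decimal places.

lx = nx/n0 = nx/300: 1, 0.72, 0.53, 0.43, 0.33
lx·mx: 0, 0, 2.3691, 1.2599, 0.2013 → R0 = 3.8303
x·lx·mx: 0, 0, 4.7382, 3.7797, 0.8052 → Σ = 9.3231
T = 9.3231 / 3.8303 = 2.434039… → 2.43

2.43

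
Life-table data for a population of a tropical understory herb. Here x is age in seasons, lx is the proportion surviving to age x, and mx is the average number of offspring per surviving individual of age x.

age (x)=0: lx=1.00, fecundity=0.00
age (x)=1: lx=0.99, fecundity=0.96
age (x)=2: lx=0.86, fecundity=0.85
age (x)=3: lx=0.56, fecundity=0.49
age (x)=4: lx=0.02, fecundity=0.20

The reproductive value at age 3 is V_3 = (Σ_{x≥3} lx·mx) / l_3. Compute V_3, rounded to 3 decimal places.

0.497

lx·mx for x ≥ 3: 0.2744, 0.004 → sum = 0.2784
V_3 = 0.2784 / l_3 = 0.2784 / 0.56 = 0.497143… → 0.497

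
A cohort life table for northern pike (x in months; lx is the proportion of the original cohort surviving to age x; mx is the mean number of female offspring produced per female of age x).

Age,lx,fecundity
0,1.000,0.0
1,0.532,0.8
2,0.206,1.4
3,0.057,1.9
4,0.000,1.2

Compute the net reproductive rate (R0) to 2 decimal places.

lx·mx by age: 0, 0.4256, 0.2884, 0.1083, 0
R0 = Σ lx·mx = 0.8223 → 0.82

0.82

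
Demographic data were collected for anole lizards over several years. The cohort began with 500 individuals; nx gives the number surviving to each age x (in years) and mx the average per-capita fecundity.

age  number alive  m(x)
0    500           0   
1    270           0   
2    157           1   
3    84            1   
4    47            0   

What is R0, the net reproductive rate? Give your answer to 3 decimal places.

lx = nx/n0 = nx/500: 1, 0.54, 0.314, 0.168, 0.094
lx·mx by age: 0, 0, 0.314, 0.168, 0
R0 = Σ lx·mx = 0.482 → 0.482

0.482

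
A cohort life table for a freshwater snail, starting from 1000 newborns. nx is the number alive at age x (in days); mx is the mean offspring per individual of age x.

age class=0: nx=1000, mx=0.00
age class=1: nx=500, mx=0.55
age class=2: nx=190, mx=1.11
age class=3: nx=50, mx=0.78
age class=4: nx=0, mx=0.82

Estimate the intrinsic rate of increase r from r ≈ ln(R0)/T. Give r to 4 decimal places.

lx = nx/n0 = nx/1000: 1, 0.5, 0.19, 0.05, 0
R0 = Σ lx·mx = 0 + 0.275 + 0.2109 + 0.039 + 0 = 0.5249
Σ x·lx·mx = 0.8138; T = 0.8138/0.5249 = 1.55039…
r ≈ ln(R0)/T = ln(0.5249)/1.55039… = -0.415732… → -0.4157

-0.4157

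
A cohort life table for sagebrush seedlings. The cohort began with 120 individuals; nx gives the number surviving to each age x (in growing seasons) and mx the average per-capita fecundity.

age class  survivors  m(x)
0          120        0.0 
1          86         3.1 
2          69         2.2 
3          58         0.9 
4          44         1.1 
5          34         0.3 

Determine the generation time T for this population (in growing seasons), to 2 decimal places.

lx = nx/n0 = nx/120: 1, 0.71667…, 0.575, 0.48333…, 0.36667…, 0.28333…
lx·mx: 0, 2.221667…, 1.265, 0.435…, 0.403333…, 0.085… → R0 = 4.41…
x·lx·mx: 0, 2.221667…, 2.53, 1.305…, 1.613333…, 0.425… → Σ = 8.095…
T = 8.095… / 4.41… = 1.835601… → 1.84

1.84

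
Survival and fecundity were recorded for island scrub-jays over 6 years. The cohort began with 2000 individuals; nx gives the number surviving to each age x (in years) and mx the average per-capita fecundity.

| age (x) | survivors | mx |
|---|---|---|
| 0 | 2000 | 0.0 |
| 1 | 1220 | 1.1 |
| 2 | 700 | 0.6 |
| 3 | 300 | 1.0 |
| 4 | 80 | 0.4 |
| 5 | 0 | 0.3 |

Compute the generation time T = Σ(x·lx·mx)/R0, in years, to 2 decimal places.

1.53

lx = nx/n0 = nx/2000: 1, 0.61, 0.35, 0.15, 0.04, 0
lx·mx: 0, 0.671, 0.21, 0.15, 0.016, 0 → R0 = 1.047
x·lx·mx: 0, 0.671, 0.42, 0.45, 0.064, 0 → Σ = 1.605
T = 1.605 / 1.047 = 1.532951… → 1.53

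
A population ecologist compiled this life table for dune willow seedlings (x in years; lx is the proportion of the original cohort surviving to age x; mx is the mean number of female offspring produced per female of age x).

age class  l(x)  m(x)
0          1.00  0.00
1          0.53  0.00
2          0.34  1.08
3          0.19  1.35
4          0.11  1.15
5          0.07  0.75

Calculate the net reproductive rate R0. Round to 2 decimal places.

0.80

lx·mx by age: 0, 0, 0.3672, 0.2565, 0.1265, 0.0525
R0 = Σ lx·mx = 0.8027 → 0.80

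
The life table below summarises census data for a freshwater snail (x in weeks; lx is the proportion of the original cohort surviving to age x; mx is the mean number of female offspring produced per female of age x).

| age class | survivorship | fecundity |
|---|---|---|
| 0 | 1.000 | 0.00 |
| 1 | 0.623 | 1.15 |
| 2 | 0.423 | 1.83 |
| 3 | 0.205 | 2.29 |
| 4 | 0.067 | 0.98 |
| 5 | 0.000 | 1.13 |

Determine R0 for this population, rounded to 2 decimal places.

lx·mx by age: 0, 0.71645, 0.77409, 0.46945, 0.06566, 0
R0 = Σ lx·mx = 2.02565 → 2.03

2.03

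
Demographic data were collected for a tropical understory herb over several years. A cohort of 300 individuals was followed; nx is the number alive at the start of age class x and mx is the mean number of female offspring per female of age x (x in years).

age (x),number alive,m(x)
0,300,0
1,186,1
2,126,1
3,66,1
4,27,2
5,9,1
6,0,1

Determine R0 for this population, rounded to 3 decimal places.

lx = nx/n0 = nx/300: 1, 0.62, 0.42, 0.22, 0.09, 0.03, 0
lx·mx by age: 0, 0.62, 0.42, 0.22, 0.18, 0.03, 0
R0 = Σ lx·mx = 1.47 → 1.470

1.470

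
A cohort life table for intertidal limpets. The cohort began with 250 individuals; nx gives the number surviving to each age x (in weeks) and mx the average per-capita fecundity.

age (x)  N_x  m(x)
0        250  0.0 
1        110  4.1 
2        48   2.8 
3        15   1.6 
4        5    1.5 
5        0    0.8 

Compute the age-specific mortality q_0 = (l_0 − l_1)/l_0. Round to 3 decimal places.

lx = nx/n0 = nx/250: 1, 0.44, 0.192, 0.06, 0.02, 0
q_0 = (l_0 − l_1) / l_0 = (1 − 0.44) / 1
     = 0.56 / 1 = 0.56 → 0.560

0.560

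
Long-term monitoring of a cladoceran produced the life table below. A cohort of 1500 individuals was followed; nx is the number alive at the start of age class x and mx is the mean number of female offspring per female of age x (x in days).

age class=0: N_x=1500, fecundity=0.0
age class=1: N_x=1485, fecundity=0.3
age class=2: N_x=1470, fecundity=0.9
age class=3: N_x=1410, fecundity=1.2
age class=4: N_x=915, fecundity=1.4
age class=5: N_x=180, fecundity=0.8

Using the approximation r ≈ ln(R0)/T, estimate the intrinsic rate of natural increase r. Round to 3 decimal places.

0.412

lx = nx/n0 = nx/1500: 1, 0.99, 0.98, 0.94, 0.61, 0.12
R0 = Σ lx·mx = 0 + 0.297 + 0.882 + 1.128 + 0.854 + 0.096 = 3.257
Σ x·lx·mx = 9.341; T = 9.341/3.257 = 2.86798…
r ≈ ln(R0)/T = ln(3.257)/2.86798… = 0.41172… → 0.412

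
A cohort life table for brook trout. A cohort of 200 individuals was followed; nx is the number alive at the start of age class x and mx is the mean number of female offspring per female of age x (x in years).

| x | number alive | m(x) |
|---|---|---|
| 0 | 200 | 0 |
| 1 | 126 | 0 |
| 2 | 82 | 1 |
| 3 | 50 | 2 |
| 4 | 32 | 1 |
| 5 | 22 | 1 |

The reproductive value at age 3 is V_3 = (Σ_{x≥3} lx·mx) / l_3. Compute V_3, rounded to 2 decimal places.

lx = nx/n0 = nx/200: 1, 0.63, 0.41, 0.25, 0.16, 0.11
lx·mx for x ≥ 3: 0.5, 0.16, 0.11 → sum = 0.77
V_3 = 0.77 / l_3 = 0.77 / 0.25 = 3.08 → 3.08

3.08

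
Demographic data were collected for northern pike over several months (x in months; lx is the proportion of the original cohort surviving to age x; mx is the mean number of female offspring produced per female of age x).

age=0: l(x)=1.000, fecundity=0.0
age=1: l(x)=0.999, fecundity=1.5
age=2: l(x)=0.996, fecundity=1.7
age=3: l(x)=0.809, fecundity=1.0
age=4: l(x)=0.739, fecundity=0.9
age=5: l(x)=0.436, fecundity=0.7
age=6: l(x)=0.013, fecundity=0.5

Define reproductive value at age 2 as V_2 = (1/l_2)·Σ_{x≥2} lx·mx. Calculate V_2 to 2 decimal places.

lx·mx for x ≥ 2: 1.6932, 0.809, 0.6651, 0.3052, 0.0065 → sum = 3.479
V_2 = 3.479 / l_2 = 3.479 / 0.996 = 3.492972… → 3.49

3.49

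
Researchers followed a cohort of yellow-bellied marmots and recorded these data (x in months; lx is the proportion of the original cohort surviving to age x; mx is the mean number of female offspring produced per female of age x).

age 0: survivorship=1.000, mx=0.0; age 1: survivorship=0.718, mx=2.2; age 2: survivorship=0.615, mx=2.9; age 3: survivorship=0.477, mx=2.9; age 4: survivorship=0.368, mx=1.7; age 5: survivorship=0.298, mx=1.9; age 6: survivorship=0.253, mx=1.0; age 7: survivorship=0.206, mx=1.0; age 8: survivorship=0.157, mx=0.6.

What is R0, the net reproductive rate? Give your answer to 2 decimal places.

6.49

lx·mx by age: 0, 1.5796, 1.7835, 1.3833, 0.6256, 0.5662, 0.253, 0.206, 0.0942
R0 = Σ lx·mx = 6.4914 → 6.49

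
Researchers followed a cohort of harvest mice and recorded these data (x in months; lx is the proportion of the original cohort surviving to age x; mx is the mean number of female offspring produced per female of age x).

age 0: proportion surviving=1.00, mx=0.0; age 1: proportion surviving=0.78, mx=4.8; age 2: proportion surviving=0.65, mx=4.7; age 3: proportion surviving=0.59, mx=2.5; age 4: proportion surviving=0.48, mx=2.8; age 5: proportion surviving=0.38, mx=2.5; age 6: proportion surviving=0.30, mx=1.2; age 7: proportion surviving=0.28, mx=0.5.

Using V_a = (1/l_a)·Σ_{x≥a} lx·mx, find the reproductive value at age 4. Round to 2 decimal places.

5.82

lx·mx for x ≥ 4: 1.344, 0.95, 0.36, 0.14 → sum = 2.794
V_4 = 2.794 / l_4 = 2.794 / 0.48 = 5.820833… → 5.82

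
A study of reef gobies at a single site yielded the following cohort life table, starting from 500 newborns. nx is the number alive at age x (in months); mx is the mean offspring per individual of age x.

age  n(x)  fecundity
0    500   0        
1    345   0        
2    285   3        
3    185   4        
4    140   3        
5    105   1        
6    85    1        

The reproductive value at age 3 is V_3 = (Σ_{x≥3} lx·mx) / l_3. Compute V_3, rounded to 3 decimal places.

lx = nx/n0 = nx/500: 1, 0.69, 0.57, 0.37, 0.28, 0.21, 0.17
lx·mx for x ≥ 3: 1.48, 0.84, 0.21, 0.17 → sum = 2.7
V_3 = 2.7 / l_3 = 2.7 / 0.37 = 7.297297… → 7.297

7.297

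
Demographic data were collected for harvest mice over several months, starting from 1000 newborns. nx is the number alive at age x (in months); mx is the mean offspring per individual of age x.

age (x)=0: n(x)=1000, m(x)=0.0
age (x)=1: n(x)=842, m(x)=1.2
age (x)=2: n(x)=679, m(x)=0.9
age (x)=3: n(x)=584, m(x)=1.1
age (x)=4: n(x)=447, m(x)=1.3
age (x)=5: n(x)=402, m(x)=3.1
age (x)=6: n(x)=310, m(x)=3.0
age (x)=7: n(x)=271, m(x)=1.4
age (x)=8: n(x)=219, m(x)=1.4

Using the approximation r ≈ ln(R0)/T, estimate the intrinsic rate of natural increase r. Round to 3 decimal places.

lx = nx/n0 = nx/1000: 1, 0.842, 0.679, 0.584, 0.447, 0.402, 0.31, 0.271, 0.219
R0 = Σ lx·mx = 0 + 1.0104 + 0.6111 + 0.6424 + 0.5811 + 1.2462 + 0.93 + 0.3794 + 0.3066 = 5.7072
Σ x·lx·mx = 23.4038; T = 23.4038/5.7072 = 4.10075…
r ≈ ln(R0)/T = ln(5.7072)/4.10075… = 0.42473… → 0.425

0.425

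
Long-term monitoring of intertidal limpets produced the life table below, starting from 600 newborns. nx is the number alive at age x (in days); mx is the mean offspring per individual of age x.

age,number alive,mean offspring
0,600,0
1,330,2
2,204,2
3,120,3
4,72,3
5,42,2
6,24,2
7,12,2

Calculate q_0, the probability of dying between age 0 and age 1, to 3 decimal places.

0.450

lx = nx/n0 = nx/600: 1, 0.55, 0.34, 0.2, 0.12, 0.07, 0.04, 0.02
q_0 = (l_0 − l_1) / l_0 = (1 − 0.55) / 1
     = 0.45 / 1 = 0.45 → 0.450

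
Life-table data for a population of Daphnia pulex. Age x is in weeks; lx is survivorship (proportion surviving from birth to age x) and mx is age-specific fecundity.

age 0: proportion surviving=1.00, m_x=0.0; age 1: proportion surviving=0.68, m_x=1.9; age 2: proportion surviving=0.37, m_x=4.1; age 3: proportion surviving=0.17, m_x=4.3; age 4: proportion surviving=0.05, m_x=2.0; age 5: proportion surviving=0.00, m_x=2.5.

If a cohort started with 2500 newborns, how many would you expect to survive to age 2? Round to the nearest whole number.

925

Expected survivors = N0 · l_2 = 2500 × 0.37 = 925 → 925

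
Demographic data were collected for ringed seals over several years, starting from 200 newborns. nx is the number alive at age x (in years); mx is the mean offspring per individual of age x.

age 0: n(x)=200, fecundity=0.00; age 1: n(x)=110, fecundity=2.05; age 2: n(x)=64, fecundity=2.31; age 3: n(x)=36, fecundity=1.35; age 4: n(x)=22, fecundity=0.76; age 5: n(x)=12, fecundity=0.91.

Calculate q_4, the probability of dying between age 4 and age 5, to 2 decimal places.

lx = nx/n0 = nx/200: 1, 0.55, 0.32, 0.18, 0.11, 0.06
q_4 = (l_4 − l_5) / l_4 = (0.11 − 0.06) / 0.11
     = 0.05 / 0.11 = 0.454545… → 0.45

0.45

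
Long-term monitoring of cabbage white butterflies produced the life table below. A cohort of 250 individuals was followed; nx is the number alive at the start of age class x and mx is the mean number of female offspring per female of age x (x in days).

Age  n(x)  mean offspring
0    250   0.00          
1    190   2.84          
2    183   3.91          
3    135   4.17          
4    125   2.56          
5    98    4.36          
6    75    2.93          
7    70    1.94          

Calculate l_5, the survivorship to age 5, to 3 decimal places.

l_5 = n_5/n_0 = 98/250 = 0.392 → 0.392

0.392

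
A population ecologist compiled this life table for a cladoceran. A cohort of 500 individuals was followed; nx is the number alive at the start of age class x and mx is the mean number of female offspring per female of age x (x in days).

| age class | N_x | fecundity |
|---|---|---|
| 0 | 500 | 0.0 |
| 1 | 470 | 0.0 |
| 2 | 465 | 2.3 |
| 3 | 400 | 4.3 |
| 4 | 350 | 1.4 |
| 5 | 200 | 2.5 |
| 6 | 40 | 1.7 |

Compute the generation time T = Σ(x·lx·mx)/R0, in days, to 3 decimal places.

lx = nx/n0 = nx/500: 1, 0.94, 0.93, 0.8, 0.7, 0.4, 0.08
lx·mx: 0, 0, 2.139, 3.44, 0.98, 1, 0.136 → R0 = 7.695
x·lx·mx: 0, 0, 4.278, 10.32, 3.92, 5, 0.816 → Σ = 24.334
T = 24.334 / 7.695 = 3.162313… → 3.162

3.162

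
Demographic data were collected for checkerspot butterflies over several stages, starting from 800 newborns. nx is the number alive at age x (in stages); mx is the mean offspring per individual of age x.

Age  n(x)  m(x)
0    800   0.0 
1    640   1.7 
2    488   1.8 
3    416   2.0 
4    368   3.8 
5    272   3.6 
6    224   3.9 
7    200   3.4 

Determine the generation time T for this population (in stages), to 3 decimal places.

3.839

lx = nx/n0 = nx/800: 1, 0.8, 0.61, 0.52, 0.46, 0.34, 0.28, 0.25
lx·mx: 0, 1.36, 1.098, 1.04, 1.748, 1.224, 1.092, 0.85 → R0 = 8.412
x·lx·mx: 0, 1.36, 2.196, 3.12, 6.992, 6.12, 6.552, 5.95 → Σ = 32.29
T = 32.29 / 8.412 = 3.838564… → 3.839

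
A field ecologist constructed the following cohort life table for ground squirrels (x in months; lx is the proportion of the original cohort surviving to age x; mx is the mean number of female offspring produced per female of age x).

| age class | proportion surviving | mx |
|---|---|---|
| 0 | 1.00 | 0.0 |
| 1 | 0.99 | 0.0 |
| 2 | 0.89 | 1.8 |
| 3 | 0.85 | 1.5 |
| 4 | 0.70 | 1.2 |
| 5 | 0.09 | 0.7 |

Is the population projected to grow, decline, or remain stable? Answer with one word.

growing

R0 = Σ lx·mx = 0 + 0 + 1.602 + 1.275 + 0.84 + 0.063 = 3.78
R0 > 1, so the population is growing.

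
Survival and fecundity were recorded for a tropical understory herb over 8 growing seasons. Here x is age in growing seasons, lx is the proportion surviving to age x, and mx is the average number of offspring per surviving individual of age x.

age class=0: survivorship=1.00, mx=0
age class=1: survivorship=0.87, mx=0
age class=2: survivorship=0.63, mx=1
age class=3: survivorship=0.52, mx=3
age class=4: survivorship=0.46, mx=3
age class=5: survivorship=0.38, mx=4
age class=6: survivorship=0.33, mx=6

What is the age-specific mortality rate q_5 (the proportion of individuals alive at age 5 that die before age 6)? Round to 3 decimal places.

q_5 = (l_5 − l_6) / l_5 = (0.38 − 0.33) / 0.38
     = 0.05 / 0.38 = 0.131579… → 0.132

0.132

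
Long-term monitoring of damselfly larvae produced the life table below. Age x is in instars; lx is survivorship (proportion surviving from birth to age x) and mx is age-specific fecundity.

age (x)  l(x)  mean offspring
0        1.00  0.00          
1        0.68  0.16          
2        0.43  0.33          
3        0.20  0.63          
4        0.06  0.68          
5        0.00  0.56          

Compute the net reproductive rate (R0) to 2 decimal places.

lx·mx by age: 0, 0.1088, 0.1419, 0.126, 0.0408, 0
R0 = Σ lx·mx = 0.4175 → 0.42

0.42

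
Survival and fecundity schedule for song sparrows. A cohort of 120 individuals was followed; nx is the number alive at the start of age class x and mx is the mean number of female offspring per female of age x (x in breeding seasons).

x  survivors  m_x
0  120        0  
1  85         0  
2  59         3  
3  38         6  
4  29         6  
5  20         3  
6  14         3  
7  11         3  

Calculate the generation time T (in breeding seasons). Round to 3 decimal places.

3.525

lx = nx/n0 = nx/120: 1, 0.70833…, 0.49167…, 0.31667…, 0.24167…, 0.16667…, 0.11667…, 0.09167…
lx·mx: 0, 0, 1.475…, 1.9…, 1.45…, 0.5…, 0.35…, 0.275… → R0 = 5.95…
x·lx·mx: 0, 0, 2.95…, 5.7…, 5.8…, 2.5…, 2.1…, 1.925… → Σ = 20.975…
T = 20.975… / 5.95… = 3.52521… → 3.525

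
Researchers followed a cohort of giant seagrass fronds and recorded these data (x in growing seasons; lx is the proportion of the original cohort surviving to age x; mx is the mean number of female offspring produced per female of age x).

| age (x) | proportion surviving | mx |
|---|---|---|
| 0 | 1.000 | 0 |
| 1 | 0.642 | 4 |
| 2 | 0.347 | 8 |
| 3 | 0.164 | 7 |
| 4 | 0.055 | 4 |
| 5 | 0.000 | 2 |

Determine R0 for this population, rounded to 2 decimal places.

lx·mx by age: 0, 2.568, 2.776, 1.148, 0.22, 0
R0 = Σ lx·mx = 6.712 → 6.71

6.71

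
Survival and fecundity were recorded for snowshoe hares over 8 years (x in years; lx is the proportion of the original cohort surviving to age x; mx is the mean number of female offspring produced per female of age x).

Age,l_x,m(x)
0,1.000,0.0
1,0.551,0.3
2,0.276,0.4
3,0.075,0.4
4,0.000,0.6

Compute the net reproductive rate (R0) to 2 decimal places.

0.31

lx·mx by age: 0, 0.1653, 0.1104, 0.03, 0
R0 = Σ lx·mx = 0.3057 → 0.31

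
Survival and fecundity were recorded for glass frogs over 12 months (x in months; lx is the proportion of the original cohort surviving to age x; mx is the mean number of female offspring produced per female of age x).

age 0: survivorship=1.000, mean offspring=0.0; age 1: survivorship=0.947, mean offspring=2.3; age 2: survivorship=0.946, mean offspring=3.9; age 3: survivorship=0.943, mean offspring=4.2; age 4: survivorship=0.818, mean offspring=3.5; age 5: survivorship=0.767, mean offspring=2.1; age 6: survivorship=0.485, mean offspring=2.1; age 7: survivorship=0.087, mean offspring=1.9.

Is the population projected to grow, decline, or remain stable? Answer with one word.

R0 = Σ lx·mx = 0 + 2.1781 + 3.6894 + 3.9606 + 2.863 + 1.6107 + 1.0185 + 0.1653 = 15.4856
R0 > 1, so the population is growing.

growing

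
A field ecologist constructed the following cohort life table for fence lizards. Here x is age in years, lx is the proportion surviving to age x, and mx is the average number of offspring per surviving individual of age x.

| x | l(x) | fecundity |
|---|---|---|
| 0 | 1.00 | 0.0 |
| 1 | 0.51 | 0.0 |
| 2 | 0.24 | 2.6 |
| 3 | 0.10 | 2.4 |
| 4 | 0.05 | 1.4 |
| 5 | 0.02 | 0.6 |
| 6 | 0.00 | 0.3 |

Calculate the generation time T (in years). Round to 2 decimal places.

2.44

lx·mx: 0, 0, 0.624, 0.24, 0.07, 0.012, 0 → R0 = 0.946
x·lx·mx: 0, 0, 1.248, 0.72, 0.28, 0.06, 0 → Σ = 2.308
T = 2.308 / 0.946 = 2.439746… → 2.44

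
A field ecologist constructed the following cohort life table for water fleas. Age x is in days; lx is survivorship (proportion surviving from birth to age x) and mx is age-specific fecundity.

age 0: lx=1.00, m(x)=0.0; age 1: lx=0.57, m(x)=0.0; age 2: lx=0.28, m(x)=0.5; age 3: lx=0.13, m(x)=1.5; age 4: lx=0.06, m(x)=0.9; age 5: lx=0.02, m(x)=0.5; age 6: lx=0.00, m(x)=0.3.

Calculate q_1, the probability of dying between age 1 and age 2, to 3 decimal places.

0.509

q_1 = (l_1 − l_2) / l_1 = (0.57 − 0.28) / 0.57
     = 0.29 / 0.57 = 0.508772… → 0.509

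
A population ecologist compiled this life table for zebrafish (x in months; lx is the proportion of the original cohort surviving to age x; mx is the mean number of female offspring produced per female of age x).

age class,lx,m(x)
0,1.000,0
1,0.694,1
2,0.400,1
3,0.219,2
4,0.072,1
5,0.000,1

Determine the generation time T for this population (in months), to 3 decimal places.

1.930

lx·mx: 0, 0.694, 0.4, 0.438, 0.072, 0 → R0 = 1.604
x·lx·mx: 0, 0.694, 0.8, 1.314, 0.288, 0 → Σ = 3.096
T = 3.096 / 1.604 = 1.930175… → 1.930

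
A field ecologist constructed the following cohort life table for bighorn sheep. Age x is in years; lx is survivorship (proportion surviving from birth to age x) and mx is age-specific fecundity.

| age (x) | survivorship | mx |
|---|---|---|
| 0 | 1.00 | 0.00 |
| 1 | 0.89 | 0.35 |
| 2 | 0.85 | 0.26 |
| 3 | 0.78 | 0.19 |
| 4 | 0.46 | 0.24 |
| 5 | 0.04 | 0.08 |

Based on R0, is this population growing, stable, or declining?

R0 = Σ lx·mx = 0 + 0.3115 + 0.221 + 0.1482 + 0.1104 + 0.0032 = 0.7943
R0 < 1, so the population is declining.

declining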